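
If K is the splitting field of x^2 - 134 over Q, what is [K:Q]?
[K:Q] = 2

The polynomial x^2 - 134 is irreducible over Q since 134 is not a perfect square. Its splitting field is Q(sqrt(134)), which has degree 2 over Q.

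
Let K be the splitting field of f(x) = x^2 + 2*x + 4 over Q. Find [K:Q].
[K:Q] = 2

The discriminant of x^2 + (2)*x + (4) is b^2 - 4c = 4 - (16) = -12. Since -12 is not a perfect square in Q, the polynomial is irreducible over Q. Its two roots generate a degree-2 extension, so [K:Q] = 2.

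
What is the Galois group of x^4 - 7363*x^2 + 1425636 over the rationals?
Gal(K/Q) = Z/2Z (cyclic of order 2)

f factors as (x^2 - 199)(x^2 - 7164), so the splitting field is K = Q(sqrt(199), sqrt(7164)). The squarefree part of 199 is 199 and the squarefree part of 7164 is also 199, so sqrt(199) and sqrt(7164) are both rational multiples of sqrt(199). Hence Q(sqrt(199)) = Q(sqrt(7164)) = Q(sqrt(199)), and the splitting field collapses to a single degree-2 extension with Galois group Z/2Z.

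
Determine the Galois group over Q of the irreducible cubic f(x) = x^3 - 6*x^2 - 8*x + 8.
Gal(K/Q) = S_3 (symmetric group of order 6)

Compute the discriminant of x^3 + (-6)*x^2 + (-8)*x + (8): Δ = 16448. Since Δ is not a rational square, the Galois group is not contained in A_3; it must be the full S_3 (irreducibility of the cubic rules out anything smaller).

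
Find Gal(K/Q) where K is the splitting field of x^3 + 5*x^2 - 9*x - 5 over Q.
Gal(K/Q) = A_3 (cyclic of order 3)

Compute the discriminant of x^3 + (5)*x^2 + (-9)*x + (-5): Δ = 10816. Since Δ is a perfect square (Δ = 104^2), the Galois group is contained in A_3. Irreducibility forces the group to be transitive on three roots, so Gal = A_3.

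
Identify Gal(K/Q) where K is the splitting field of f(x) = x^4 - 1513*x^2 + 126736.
Gal(K/Q) = Z/2Z (cyclic of order 2)

f factors as (x^2 - 1424)(x^2 - 89), so the splitting field is K = Q(sqrt(1424), sqrt(89)). The squarefree part of 1424 is 89 and the squarefree part of 89 is also 89, so sqrt(1424) and sqrt(89) are both rational multiples of sqrt(89). Hence Q(sqrt(1424)) = Q(sqrt(89)) = Q(sqrt(89)), and the splitting field collapses to a single degree-2 extension with Galois group Z/2Z.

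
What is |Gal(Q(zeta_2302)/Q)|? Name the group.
|Gal(Q(zeta_2302)/Q)| = phi(2302) = 1150; group ≅ (Z/2302Z)^* ≅ Z/1150Z

The n-th cyclotomic polynomial Φ_2302(x) is the minimal polynomial of zeta_2302 over Q and has degree phi(2302) = 1150. So Q(zeta_2302) is a degree-1150 Galois extension with Galois group (Z/2302Z)^*. By CRT, (Z/2302Z)^* ≅ (Z/2Z)^* × (Z/1151Z)^*. Each prime-power unit group is (Z/2Z)^* ≅ trivial group (order 1); (Z/1151Z)^* ≅ Z/1150Z. Hence Gal(Q(zeta_2302)/Q) ≅ Z/1150Z.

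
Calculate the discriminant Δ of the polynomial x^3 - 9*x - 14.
Δ = -2376

For a depressed cubic x^3 + p x + q the discriminant is Δ = -4 p^3 - 27 q^2 = -4*(-9)^3 - 27*(-14)^2 = 2916 - 5292 = -2376.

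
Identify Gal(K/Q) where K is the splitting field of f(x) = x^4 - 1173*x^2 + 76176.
Gal(K/Q) = Z/2Z (cyclic of order 2)

f factors as (x^2 - 69)(x^2 - 1104), so the splitting field is K = Q(sqrt(69), sqrt(1104)). The squarefree part of 69 is 69 and the squarefree part of 1104 is also 69, so sqrt(69) and sqrt(1104) are both rational multiples of sqrt(69). Hence Q(sqrt(69)) = Q(sqrt(1104)) = Q(sqrt(69)), and the splitting field collapses to a single degree-2 extension with Galois group Z/2Z.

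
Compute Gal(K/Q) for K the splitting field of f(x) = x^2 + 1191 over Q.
Gal(K/Q) = Z/2Z (cyclic of order 2)

x^2 + 1191 is irreducible over Q since -1191 is not a rational square. The splitting field Q(sqrt(-1191)) has degree 2 over Q, and its unique nontrivial automorphism is sqrt(-1191) ↦ -sqrt(-1191). Hence Gal(Q(sqrt(-1191))/Q) = Z/2Z.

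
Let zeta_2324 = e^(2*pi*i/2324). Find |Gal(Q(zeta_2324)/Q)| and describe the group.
|Gal(Q(zeta_2324)/Q)| = phi(2324) = 984; group ≅ (Z/2324Z)^* ≅ Z/2Z × Z/6Z × Z/82Z

The n-th cyclotomic polynomial Φ_2324(x) is the minimal polynomial of zeta_2324 over Q and has degree phi(2324) = 984. So Q(zeta_2324) is a degree-984 Galois extension with Galois group (Z/2324Z)^*. By CRT, (Z/2324Z)^* ≅ (Z/4Z)^* × (Z/7Z)^* × (Z/83Z)^*. Each prime-power unit group is (Z/4Z)^* ≅ Z/2Z; (Z/7Z)^* ≅ Z/6Z; (Z/83Z)^* ≅ Z/82Z. Hence Gal(Q(zeta_2324)/Q) ≅ Z/2Z × Z/6Z × Z/82Z.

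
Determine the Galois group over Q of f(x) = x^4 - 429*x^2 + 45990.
Gal(K/Q) = V_4 (Klein four-group, Z/2Z × Z/2Z)

f factors as (x^2 - 210)(x^2 - 219), so the splitting field is K = Q(sqrt(210), sqrt(219)). The elements 210, 219, 45990 are all non-squares in Q, so sqrt(210) and sqrt(219) generate independent quadratic extensions. Thus [K:Q] = 4 and Gal(K/Q) is generated by the two order-2 automorphisms sqrt(210) ↦ -sqrt(210) and sqrt(219) ↦ -sqrt(219), giving V_4.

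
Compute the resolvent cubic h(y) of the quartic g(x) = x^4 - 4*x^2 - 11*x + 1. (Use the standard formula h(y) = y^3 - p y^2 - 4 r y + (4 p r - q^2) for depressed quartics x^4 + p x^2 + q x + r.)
h(y) = y^3 + 4*y^2 - 4*y - 137

Identify coefficients: p = -4, q = -11, r = 1.
Plug into h(y) = y^3 - p y^2 - 4 r y + (4 p r - q^2):
  h(y) = y^3 - (-4) y^2 - 4*(1) y + (4*(-4)*(1) - (-11)^2)
       = y^3 + (4) y^2 + (-4) y + (-137).
Simplifying: h(y) = y^3 + 4*y^2 - 4*y - 137.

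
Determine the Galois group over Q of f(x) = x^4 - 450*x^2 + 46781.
Gal(K/Q) = V_4 (Klein four-group, Z/2Z × Z/2Z)

f factors as (x^2 - 163)(x^2 - 287), so the splitting field is K = Q(sqrt(163), sqrt(287)). The elements 163, 287, 46781 are all non-squares in Q, so sqrt(163) and sqrt(287) generate independent quadratic extensions. Thus [K:Q] = 4 and Gal(K/Q) is generated by the two order-2 automorphisms sqrt(163) ↦ -sqrt(163) and sqrt(287) ↦ -sqrt(287), giving V_4.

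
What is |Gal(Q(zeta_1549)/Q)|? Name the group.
|Gal(Q(zeta_1549)/Q)| = phi(1549) = 1548; group ≅ (Z/1549Z)^* ≅ Z/1548Z

The n-th cyclotomic polynomial Φ_1549(x) is the minimal polynomial of zeta_1549 over Q and has degree phi(1549) = 1548. So Q(zeta_1549) is a degree-1548 Galois extension with Galois group (Z/1549Z)^*. (Z/1549Z)^* is cyclic since 1549 is an odd prime power (or 4). Hence Gal(Q(zeta_1549)/Q) ≅ Z/1548Z.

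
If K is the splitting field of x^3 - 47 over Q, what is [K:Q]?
[K:Q] = 6

x^3 - 47 has one real root r = 47^(1/3) and two complex roots r*zeta_3, r*zeta_3^2 where zeta_3 = e^(2*pi*i/3). The splitting field is Q(r, zeta_3). [Q(r):Q] = 3 and [Q(zeta_3):Q] = 2 with gcd = 1, so [Q(r, zeta_3):Q] = 3 * 2 = 6.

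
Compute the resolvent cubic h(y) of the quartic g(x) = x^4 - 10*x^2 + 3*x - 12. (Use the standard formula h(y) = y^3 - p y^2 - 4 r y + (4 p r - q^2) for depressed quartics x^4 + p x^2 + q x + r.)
h(y) = y^3 + 10*y^2 + 48*y + 471

Identify coefficients: p = -10, q = 3, r = -12.
Plug into h(y) = y^3 - p y^2 - 4 r y + (4 p r - q^2):
  h(y) = y^3 - (-10) y^2 - 4*(-12) y + (4*(-10)*(-12) - (3)^2)
       = y^3 + (10) y^2 + (48) y + (471).
Simplifying: h(y) = y^3 + 10*y^2 + 48*y + 471.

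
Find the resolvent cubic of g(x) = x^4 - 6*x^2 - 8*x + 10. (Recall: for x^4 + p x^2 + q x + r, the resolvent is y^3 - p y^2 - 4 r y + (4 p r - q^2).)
h(y) = y^3 + 6*y^2 - 40*y - 304

Identify coefficients: p = -6, q = -8, r = 10.
Plug into h(y) = y^3 - p y^2 - 4 r y + (4 p r - q^2):
  h(y) = y^3 - (-6) y^2 - 4*(10) y + (4*(-6)*(10) - (-8)^2)
       = y^3 + (6) y^2 + (-40) y + (-304).
Simplifying: h(y) = y^3 + 6*y^2 - 40*y - 304.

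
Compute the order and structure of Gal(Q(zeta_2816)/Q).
|Gal(Q(zeta_2816)/Q)| = phi(2816) = 1280; group ≅ (Z/2816Z)^* ≅ Z/2Z × Z/10Z × Z/64Z

The n-th cyclotomic polynomial Φ_2816(x) is the minimal polynomial of zeta_2816 over Q and has degree phi(2816) = 1280. So Q(zeta_2816) is a degree-1280 Galois extension with Galois group (Z/2816Z)^*. By CRT, (Z/2816Z)^* ≅ (Z/256Z)^* × (Z/11Z)^*. Each prime-power unit group is (Z/256Z)^* ≅ Z/2Z × Z/64Z; (Z/11Z)^* ≅ Z/10Z. Hence Gal(Q(zeta_2816)/Q) ≅ Z/2Z × Z/10Z × Z/64Z.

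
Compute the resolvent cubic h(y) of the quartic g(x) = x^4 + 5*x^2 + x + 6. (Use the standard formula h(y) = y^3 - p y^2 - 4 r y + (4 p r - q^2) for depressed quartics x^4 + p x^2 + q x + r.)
h(y) = y^3 - 5*y^2 - 24*y + 119

Identify coefficients: p = 5, q = 1, r = 6.
Plug into h(y) = y^3 - p y^2 - 4 r y + (4 p r - q^2):
  h(y) = y^3 - (5) y^2 - 4*(6) y + (4*(5)*(6) - (1)^2)
       = y^3 + (-5) y^2 + (-24) y + (119).
Simplifying: h(y) = y^3 - 5*y^2 - 24*y + 119.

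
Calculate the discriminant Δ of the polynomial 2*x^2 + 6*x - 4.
Δ = 68

For a quadratic a x^2 + b x + c the discriminant is Δ = b^2 - 4ac = (6)^2 - 4*(2)*(-4) = 36 - (-32) = 68.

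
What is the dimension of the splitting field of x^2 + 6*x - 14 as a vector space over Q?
[K:Q] = 2

The discriminant of x^2 + (6)*x + (-14) is b^2 - 4c = 36 - (-56) = 92. Since 92 is not a perfect square in Q, the polynomial is irreducible over Q. Its two roots generate a degree-2 extension, so [K:Q] = 2.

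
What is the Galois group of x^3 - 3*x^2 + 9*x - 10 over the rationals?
Gal(K/Q) = S_3 (symmetric group of order 6)

Compute the discriminant of x^3 + (-3)*x^2 + (9)*x + (-10): Δ = -1107. Since Δ is not a rational square, the Galois group is not contained in A_3; it must be the full S_3 (irreducibility of the cubic rules out anything smaller).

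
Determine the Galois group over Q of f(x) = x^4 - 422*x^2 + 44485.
Gal(K/Q) = V_4 (Klein four-group, Z/2Z × Z/2Z)

f factors as (x^2 - 205)(x^2 - 217), so the splitting field is K = Q(sqrt(205), sqrt(217)). The elements 205, 217, 44485 are all non-squares in Q, so sqrt(205) and sqrt(217) generate independent quadratic extensions. Thus [K:Q] = 4 and Gal(K/Q) is generated by the two order-2 automorphisms sqrt(205) ↦ -sqrt(205) and sqrt(217) ↦ -sqrt(217), giving V_4.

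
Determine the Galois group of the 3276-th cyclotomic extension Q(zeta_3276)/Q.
|Gal(Q(zeta_3276)/Q)| = phi(3276) = 864; group ≅ (Z/3276Z)^* ≅ Z/2Z × Z/6Z × Z/6Z × Z/12Z

The n-th cyclotomic polynomial Φ_3276(x) is the minimal polynomial of zeta_3276 over Q and has degree phi(3276) = 864. So Q(zeta_3276) is a degree-864 Galois extension with Galois group (Z/3276Z)^*. By CRT, (Z/3276Z)^* ≅ (Z/4Z)^* × (Z/9Z)^* × (Z/7Z)^* × (Z/13Z)^*. Each prime-power unit group is (Z/4Z)^* ≅ Z/2Z; (Z/9Z)^* ≅ Z/6Z; (Z/7Z)^* ≅ Z/6Z; (Z/13Z)^* ≅ Z/12Z. Hence Gal(Q(zeta_3276)/Q) ≅ Z/2Z × Z/6Z × Z/6Z × Z/12Z.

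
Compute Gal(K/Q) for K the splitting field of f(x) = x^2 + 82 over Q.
Gal(K/Q) = Z/2Z (cyclic of order 2)

x^2 + 82 is irreducible over Q since -82 is not a rational square. The splitting field Q(sqrt(-82)) has degree 2 over Q, and its unique nontrivial automorphism is sqrt(-82) ↦ -sqrt(-82). Hence Gal(Q(sqrt(-82))/Q) = Z/2Z.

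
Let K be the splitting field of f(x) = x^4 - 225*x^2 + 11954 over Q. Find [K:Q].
[K:Q] = 4

f factors as (x^2 - 139)(x^2 - 86); the splitting field is K = Q(sqrt(139), sqrt(86)). Since 139, 86, and 11954 are all non-squares in Q, the three subfields Q(sqrt(139)), Q(sqrt(86)), Q(sqrt(11954)) are distinct degree-2 extensions, so [K:Q] = 4 (Klein four Galois group).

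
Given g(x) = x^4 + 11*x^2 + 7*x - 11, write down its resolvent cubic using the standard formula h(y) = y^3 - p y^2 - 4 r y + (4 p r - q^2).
h(y) = y^3 - 11*y^2 + 44*y - 533

Identify coefficients: p = 11, q = 7, r = -11.
Plug into h(y) = y^3 - p y^2 - 4 r y + (4 p r - q^2):
  h(y) = y^3 - (11) y^2 - 4*(-11) y + (4*(11)*(-11) - (7)^2)
       = y^3 + (-11) y^2 + (44) y + (-533).
Simplifying: h(y) = y^3 - 11*y^2 + 44*y - 533.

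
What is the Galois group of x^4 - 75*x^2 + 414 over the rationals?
Gal(K/Q) = V_4 (Klein four-group, Z/2Z × Z/2Z)

f factors as (x^2 - 6)(x^2 - 69), so the splitting field is K = Q(sqrt(6), sqrt(69)). The elements 6, 69, 414 are all non-squares in Q, so sqrt(6) and sqrt(69) generate independent quadratic extensions. Thus [K:Q] = 4 and Gal(K/Q) is generated by the two order-2 automorphisms sqrt(6) ↦ -sqrt(6) and sqrt(69) ↦ -sqrt(69), giving V_4.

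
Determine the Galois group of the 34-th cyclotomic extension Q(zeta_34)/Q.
|Gal(Q(zeta_34)/Q)| = phi(34) = 16; group ≅ (Z/34Z)^* ≅ Z/16Z

The n-th cyclotomic polynomial Φ_34(x) is the minimal polynomial of zeta_34 over Q and has degree phi(34) = 16. So Q(zeta_34) is a degree-16 Galois extension with Galois group (Z/34Z)^*. By CRT, (Z/34Z)^* ≅ (Z/2Z)^* × (Z/17Z)^*. Each prime-power unit group is (Z/2Z)^* ≅ trivial group (order 1); (Z/17Z)^* ≅ Z/16Z. Hence Gal(Q(zeta_34)/Q) ≅ Z/16Z.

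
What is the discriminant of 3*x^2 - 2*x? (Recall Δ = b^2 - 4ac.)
Δ = 4

For a quadratic a x^2 + b x + c the discriminant is Δ = b^2 - 4ac = (-2)^2 - 4*(3)*(0) = 4 - (0) = 4.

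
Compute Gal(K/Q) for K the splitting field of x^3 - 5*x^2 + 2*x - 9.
Gal(K/Q) = S_3 (symmetric group of order 6)

Compute the discriminant of x^3 + (-5)*x^2 + (2)*x + (-9): Δ = -4999. Since Δ is not a rational square, the Galois group is not contained in A_3; it must be the full S_3 (irreducibility of the cubic rules out anything smaller).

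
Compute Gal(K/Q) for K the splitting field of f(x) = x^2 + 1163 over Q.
Gal(K/Q) = Z/2Z (cyclic of order 2)

x^2 + 1163 is irreducible over Q since -1163 is not a rational square. The splitting field Q(sqrt(-1163)) has degree 2 over Q, and its unique nontrivial automorphism is sqrt(-1163) ↦ -sqrt(-1163). Hence Gal(Q(sqrt(-1163))/Q) = Z/2Z.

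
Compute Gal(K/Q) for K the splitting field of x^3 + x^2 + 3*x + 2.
Gal(K/Q) = S_3 (symmetric group of order 6)

Compute the discriminant of x^3 + (1)*x^2 + (3)*x + (2): Δ = -107. Since Δ is not a rational square, the Galois group is not contained in A_3; it must be the full S_3 (irreducibility of the cubic rules out anything smaller).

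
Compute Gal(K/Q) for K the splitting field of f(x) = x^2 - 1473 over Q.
Gal(K/Q) = Z/2Z (cyclic of order 2)

x^2 - 1473 is irreducible over Q since 1473 is not a rational square. The splitting field Q(sqrt(1473)) has degree 2 over Q, and its unique nontrivial automorphism is sqrt(1473) ↦ -sqrt(1473). Hence Gal(Q(sqrt(1473))/Q) = Z/2Z.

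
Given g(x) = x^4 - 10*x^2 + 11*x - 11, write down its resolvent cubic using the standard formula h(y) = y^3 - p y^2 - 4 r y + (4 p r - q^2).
h(y) = y^3 + 10*y^2 + 44*y + 319

Identify coefficients: p = -10, q = 11, r = -11.
Plug into h(y) = y^3 - p y^2 - 4 r y + (4 p r - q^2):
  h(y) = y^3 - (-10) y^2 - 4*(-11) y + (4*(-10)*(-11) - (11)^2)
       = y^3 + (10) y^2 + (44) y + (319).
Simplifying: h(y) = y^3 + 10*y^2 + 44*y + 319.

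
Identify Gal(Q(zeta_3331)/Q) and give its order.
|Gal(Q(zeta_3331)/Q)| = phi(3331) = 3330; group ≅ (Z/3331Z)^* ≅ Z/3330Z

The n-th cyclotomic polynomial Φ_3331(x) is the minimal polynomial of zeta_3331 over Q and has degree phi(3331) = 3330. So Q(zeta_3331) is a degree-3330 Galois extension with Galois group (Z/3331Z)^*. (Z/3331Z)^* is cyclic since 3331 is an odd prime power (or 4). Hence Gal(Q(zeta_3331)/Q) ≅ Z/3330Z.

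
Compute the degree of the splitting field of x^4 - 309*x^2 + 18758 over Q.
[K:Q] = 4

f factors as (x^2 - 83)(x^2 - 226); the splitting field is K = Q(sqrt(83), sqrt(226)). Since 83, 226, and 18758 are all non-squares in Q, the three subfields Q(sqrt(83)), Q(sqrt(226)), Q(sqrt(18758)) are distinct degree-2 extensions, so [K:Q] = 4 (Klein four Galois group).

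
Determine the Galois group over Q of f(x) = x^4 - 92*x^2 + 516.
Gal(K/Q) = V_4 (Klein four-group, Z/2Z × Z/2Z)

f factors as (x^2 - 6)(x^2 - 86), so the splitting field is K = Q(sqrt(6), sqrt(86)). The elements 6, 86, 516 are all non-squares in Q, so sqrt(6) and sqrt(86) generate independent quadratic extensions. Thus [K:Q] = 4 and Gal(K/Q) is generated by the two order-2 automorphisms sqrt(6) ↦ -sqrt(6) and sqrt(86) ↦ -sqrt(86), giving V_4.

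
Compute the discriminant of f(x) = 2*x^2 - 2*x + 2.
Δ = -12

For a quadratic a x^2 + b x + c the discriminant is Δ = b^2 - 4ac = (-2)^2 - 4*(2)*(2) = 4 - (16) = -12.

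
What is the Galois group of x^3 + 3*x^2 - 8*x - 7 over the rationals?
Gal(K/Q) = S_3 (symmetric group of order 6)

Compute the discriminant of x^3 + (3)*x^2 + (-8)*x + (-7): Δ = 5081. Since Δ is not a rational square, the Galois group is not contained in A_3; it must be the full S_3 (irreducibility of the cubic rules out anything smaller).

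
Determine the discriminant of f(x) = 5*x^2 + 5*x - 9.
Δ = 205

For a quadratic a x^2 + b x + c the discriminant is Δ = b^2 - 4ac = (5)^2 - 4*(5)*(-9) = 25 - (-180) = 205.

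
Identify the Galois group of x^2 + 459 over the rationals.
Gal(K/Q) = Z/2Z (cyclic of order 2)

x^2 + 459 is irreducible over Q since -459 is not a rational square. The splitting field Q(sqrt(-459)) has degree 2 over Q, and its unique nontrivial automorphism is sqrt(-459) ↦ -sqrt(-459). Hence Gal(Q(sqrt(-459))/Q) = Z/2Z.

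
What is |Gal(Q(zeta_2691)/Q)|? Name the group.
|Gal(Q(zeta_2691)/Q)| = phi(2691) = 1584; group ≅ (Z/2691Z)^* ≅ Z/6Z × Z/12Z × Z/22Z

The n-th cyclotomic polynomial Φ_2691(x) is the minimal polynomial of zeta_2691 over Q and has degree phi(2691) = 1584. So Q(zeta_2691) is a degree-1584 Galois extension with Galois group (Z/2691Z)^*. By CRT, (Z/2691Z)^* ≅ (Z/9Z)^* × (Z/13Z)^* × (Z/23Z)^*. Each prime-power unit group is (Z/9Z)^* ≅ Z/6Z; (Z/13Z)^* ≅ Z/12Z; (Z/23Z)^* ≅ Z/22Z. Hence Gal(Q(zeta_2691)/Q) ≅ Z/6Z × Z/12Z × Z/22Z.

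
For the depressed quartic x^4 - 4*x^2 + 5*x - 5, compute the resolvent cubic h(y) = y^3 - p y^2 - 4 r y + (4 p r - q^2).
h(y) = y^3 + 4*y^2 + 20*y + 55

Identify coefficients: p = -4, q = 5, r = -5.
Plug into h(y) = y^3 - p y^2 - 4 r y + (4 p r - q^2):
  h(y) = y^3 - (-4) y^2 - 4*(-5) y + (4*(-4)*(-5) - (5)^2)
       = y^3 + (4) y^2 + (20) y + (55).
Simplifying: h(y) = y^3 + 4*y^2 + 20*y + 55.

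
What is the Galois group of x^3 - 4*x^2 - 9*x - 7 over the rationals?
Gal(K/Q) = S_3 (symmetric group of order 6)

Compute the discriminant of x^3 + (-4)*x^2 + (-9)*x + (-7): Δ = -3439. Since Δ is not a rational square, the Galois group is not contained in A_3; it must be the full S_3 (irreducibility of the cubic rules out anything smaller).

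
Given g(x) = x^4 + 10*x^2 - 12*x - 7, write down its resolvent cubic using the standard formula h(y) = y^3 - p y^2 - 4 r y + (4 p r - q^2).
h(y) = y^3 - 10*y^2 + 28*y - 424

Identify coefficients: p = 10, q = -12, r = -7.
Plug into h(y) = y^3 - p y^2 - 4 r y + (4 p r - q^2):
  h(y) = y^3 - (10) y^2 - 4*(-7) y + (4*(10)*(-7) - (-12)^2)
       = y^3 + (-10) y^2 + (28) y + (-424).
Simplifying: h(y) = y^3 - 10*y^2 + 28*y - 424.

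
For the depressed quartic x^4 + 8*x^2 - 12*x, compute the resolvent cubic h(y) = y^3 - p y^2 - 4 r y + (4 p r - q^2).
h(y) = y^3 - 8*y^2 - 144

Identify coefficients: p = 8, q = -12, r = 0.
Plug into h(y) = y^3 - p y^2 - 4 r y + (4 p r - q^2):
  h(y) = y^3 - (8) y^2 - 4*(0) y + (4*(8)*(0) - (-12)^2)
       = y^3 + (-8) y^2 + (0) y + (-144).
Simplifying: h(y) = y^3 - 8*y^2 - 144.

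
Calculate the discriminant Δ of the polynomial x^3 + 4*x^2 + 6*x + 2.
Δ = -44

For x^3 + a x^2 + b x + c the discriminant is Δ = 18 a b c - 4 a^3 c + a^2 b^2 - 4 b^3 - 27 c^2.
Plug a = 4, b = 6, c = 2:
  18*(4)*(6)*(2) - 4*(4)^3*(2) + (4)^2*(6)^2 - 4*(6)^3 - 27*(2)^2
  = 864 + (-512) + 576 + (-864) + (-108)
  = -44.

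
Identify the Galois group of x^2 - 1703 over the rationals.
Gal(K/Q) = Z/2Z (cyclic of order 2)

x^2 - 1703 is irreducible over Q since 1703 is not a rational square. The splitting field Q(sqrt(1703)) has degree 2 over Q, and its unique nontrivial automorphism is sqrt(1703) ↦ -sqrt(1703). Hence Gal(Q(sqrt(1703))/Q) = Z/2Z.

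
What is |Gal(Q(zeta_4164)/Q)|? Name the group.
|Gal(Q(zeta_4164)/Q)| = phi(4164) = 1384; group ≅ (Z/4164Z)^* ≅ Z/2Z × Z/2Z × Z/346Z

The n-th cyclotomic polynomial Φ_4164(x) is the minimal polynomial of zeta_4164 over Q and has degree phi(4164) = 1384. So Q(zeta_4164) is a degree-1384 Galois extension with Galois group (Z/4164Z)^*. By CRT, (Z/4164Z)^* ≅ (Z/4Z)^* × (Z/3Z)^* × (Z/347Z)^*. Each prime-power unit group is (Z/4Z)^* ≅ Z/2Z; (Z/3Z)^* ≅ Z/2Z; (Z/347Z)^* ≅ Z/346Z. Hence Gal(Q(zeta_4164)/Q) ≅ Z/2Z × Z/2Z × Z/346Z.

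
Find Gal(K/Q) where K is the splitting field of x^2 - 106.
Gal(K/Q) = Z/2Z (cyclic of order 2)

x^2 - 106 is irreducible over Q since 106 is not a rational square. The splitting field Q(sqrt(106)) has degree 2 over Q, and its unique nontrivial automorphism is sqrt(106) ↦ -sqrt(106). Hence Gal(Q(sqrt(106))/Q) = Z/2Z.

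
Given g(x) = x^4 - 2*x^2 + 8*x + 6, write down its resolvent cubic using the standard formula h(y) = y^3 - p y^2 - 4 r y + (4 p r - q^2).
h(y) = y^3 + 2*y^2 - 24*y - 112

Identify coefficients: p = -2, q = 8, r = 6.
Plug into h(y) = y^3 - p y^2 - 4 r y + (4 p r - q^2):
  h(y) = y^3 - (-2) y^2 - 4*(6) y + (4*(-2)*(6) - (8)^2)
       = y^3 + (2) y^2 + (-24) y + (-112).
Simplifying: h(y) = y^3 + 2*y^2 - 24*y - 112.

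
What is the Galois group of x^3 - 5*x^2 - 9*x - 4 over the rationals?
Gal(K/Q) = S_3 (symmetric group of order 6)

Compute the discriminant of x^3 + (-5)*x^2 + (-9)*x + (-4): Δ = -731. Since Δ is not a rational square, the Galois group is not contained in A_3; it must be the full S_3 (irreducibility of the cubic rules out anything smaller).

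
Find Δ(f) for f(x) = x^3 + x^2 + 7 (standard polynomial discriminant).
Δ = -1351

For x^3 + a x^2 + b x + c the discriminant is Δ = 18 a b c - 4 a^3 c + a^2 b^2 - 4 b^3 - 27 c^2.
Plug a = 1, b = 0, c = 7:
  18*(1)*(0)*(7) - 4*(1)^3*(7) + (1)^2*(0)^2 - 4*(0)^3 - 27*(7)^2
  = 0 + (-28) + 0 + (0) + (-1323)
  = -1351.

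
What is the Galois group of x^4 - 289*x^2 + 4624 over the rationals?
Gal(K/Q) = Z/2Z (cyclic of order 2)

f factors as (x^2 - 17)(x^2 - 272), so the splitting field is K = Q(sqrt(17), sqrt(272)). The squarefree part of 17 is 17 and the squarefree part of 272 is also 17, so sqrt(17) and sqrt(272) are both rational multiples of sqrt(17). Hence Q(sqrt(17)) = Q(sqrt(272)) = Q(sqrt(17)), and the splitting field collapses to a single degree-2 extension with Galois group Z/2Z.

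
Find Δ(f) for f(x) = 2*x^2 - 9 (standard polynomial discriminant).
Δ = 72

For a quadratic a x^2 + b x + c the discriminant is Δ = b^2 - 4ac = (0)^2 - 4*(2)*(-9) = 0 - (-72) = 72.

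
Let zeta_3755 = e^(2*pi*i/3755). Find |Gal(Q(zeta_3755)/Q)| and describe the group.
|Gal(Q(zeta_3755)/Q)| = phi(3755) = 3000; group ≅ (Z/3755Z)^* ≅ Z/4Z × Z/750Z

The n-th cyclotomic polynomial Φ_3755(x) is the minimal polynomial of zeta_3755 over Q and has degree phi(3755) = 3000. So Q(zeta_3755) is a degree-3000 Galois extension with Galois group (Z/3755Z)^*. By CRT, (Z/3755Z)^* ≅ (Z/5Z)^* × (Z/751Z)^*. Each prime-power unit group is (Z/5Z)^* ≅ Z/4Z; (Z/751Z)^* ≅ Z/750Z. Hence Gal(Q(zeta_3755)/Q) ≅ Z/4Z × Z/750Z.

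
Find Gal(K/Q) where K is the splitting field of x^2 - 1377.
Gal(K/Q) = Z/2Z (cyclic of order 2)

x^2 - 1377 is irreducible over Q since 1377 is not a rational square. The splitting field Q(sqrt(1377)) has degree 2 over Q, and its unique nontrivial automorphism is sqrt(1377) ↦ -sqrt(1377). Hence Gal(Q(sqrt(1377))/Q) = Z/2Z.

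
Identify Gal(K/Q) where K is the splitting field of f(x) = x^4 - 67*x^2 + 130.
Gal(K/Q) = V_4 (Klein four-group, Z/2Z × Z/2Z)

f factors as (x^2 - 65)(x^2 - 2), so the splitting field is K = Q(sqrt(65), sqrt(2)). The elements 65, 2, 130 are all non-squares in Q, so sqrt(65) and sqrt(2) generate independent quadratic extensions. Thus [K:Q] = 4 and Gal(K/Q) is generated by the two order-2 automorphisms sqrt(65) ↦ -sqrt(65) and sqrt(2) ↦ -sqrt(2), giving V_4.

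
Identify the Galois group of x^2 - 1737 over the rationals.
Gal(K/Q) = Z/2Z (cyclic of order 2)

x^2 - 1737 is irreducible over Q since 1737 is not a rational square. The splitting field Q(sqrt(1737)) has degree 2 over Q, and its unique nontrivial automorphism is sqrt(1737) ↦ -sqrt(1737). Hence Gal(Q(sqrt(1737))/Q) = Z/2Z.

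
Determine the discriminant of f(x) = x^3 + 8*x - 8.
Δ = -3776

For a depressed cubic x^3 + p x + q the discriminant is Δ = -4 p^3 - 27 q^2 = -4*(8)^3 - 27*(-8)^2 = -2048 - 1728 = -3776.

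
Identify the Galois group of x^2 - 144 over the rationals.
Gal(K/Q) = trivial group (order 1)

x^2 - 144 factors as (x - 12)(x + 12) over Q, so its splitting field is Q itself and the Galois group is trivial.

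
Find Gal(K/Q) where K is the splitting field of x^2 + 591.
Gal(K/Q) = Z/2Z (cyclic of order 2)

x^2 + 591 is irreducible over Q since -591 is not a rational square. The splitting field Q(sqrt(-591)) has degree 2 over Q, and its unique nontrivial automorphism is sqrt(-591) ↦ -sqrt(-591). Hence Gal(Q(sqrt(-591))/Q) = Z/2Z.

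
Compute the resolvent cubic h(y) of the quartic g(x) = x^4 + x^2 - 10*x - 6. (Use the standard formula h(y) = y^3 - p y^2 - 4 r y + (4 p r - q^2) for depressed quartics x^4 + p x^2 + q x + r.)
h(y) = y^3 - y^2 + 24*y - 124

Identify coefficients: p = 1, q = -10, r = -6.
Plug into h(y) = y^3 - p y^2 - 4 r y + (4 p r - q^2):
  h(y) = y^3 - (1) y^2 - 4*(-6) y + (4*(1)*(-6) - (-10)^2)
       = y^3 + (-1) y^2 + (24) y + (-124).
Simplifying: h(y) = y^3 - y^2 + 24*y - 124.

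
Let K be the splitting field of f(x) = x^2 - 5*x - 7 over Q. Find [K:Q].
[K:Q] = 2

The discriminant of x^2 + (-5)*x + (-7) is b^2 - 4c = 25 - (-28) = 53. Since 53 is not a perfect square in Q, the polynomial is irreducible over Q. Its two roots generate a degree-2 extension, so [K:Q] = 2.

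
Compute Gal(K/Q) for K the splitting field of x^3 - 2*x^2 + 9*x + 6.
Gal(K/Q) = S_3 (symmetric group of order 6)

Compute the discriminant of x^3 + (-2)*x^2 + (9)*x + (6): Δ = -5316. Since Δ is not a rational square, the Galois group is not contained in A_3; it must be the full S_3 (irreducibility of the cubic rules out anything smaller).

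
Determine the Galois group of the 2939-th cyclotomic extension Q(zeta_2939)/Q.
|Gal(Q(zeta_2939)/Q)| = phi(2939) = 2938; group ≅ (Z/2939Z)^* ≅ Z/2938Z

The n-th cyclotomic polynomial Φ_2939(x) is the minimal polynomial of zeta_2939 over Q and has degree phi(2939) = 2938. So Q(zeta_2939) is a degree-2938 Galois extension with Galois group (Z/2939Z)^*. (Z/2939Z)^* is cyclic since 2939 is an odd prime power (or 4). Hence Gal(Q(zeta_2939)/Q) ≅ Z/2938Z.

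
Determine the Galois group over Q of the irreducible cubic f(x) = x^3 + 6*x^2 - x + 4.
Gal(K/Q) = S_3 (symmetric group of order 6)

Compute the discriminant of x^3 + (6)*x^2 + (-1)*x + (4): Δ = -4280. Since Δ is not a rational square, the Galois group is not contained in A_3; it must be the full S_3 (irreducibility of the cubic rules out anything smaller).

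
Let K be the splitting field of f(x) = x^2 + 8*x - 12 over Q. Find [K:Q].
[K:Q] = 2

The discriminant of x^2 + (8)*x + (-12) is b^2 - 4c = 64 - (-48) = 112. Since 112 is not a perfect square in Q, the polynomial is irreducible over Q. Its two roots generate a degree-2 extension, so [K:Q] = 2.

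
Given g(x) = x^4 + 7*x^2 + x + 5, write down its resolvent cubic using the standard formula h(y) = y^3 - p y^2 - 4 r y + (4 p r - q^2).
h(y) = y^3 - 7*y^2 - 20*y + 139

Identify coefficients: p = 7, q = 1, r = 5.
Plug into h(y) = y^3 - p y^2 - 4 r y + (4 p r - q^2):
  h(y) = y^3 - (7) y^2 - 4*(5) y + (4*(7)*(5) - (1)^2)
       = y^3 + (-7) y^2 + (-20) y + (139).
Simplifying: h(y) = y^3 - 7*y^2 - 20*y + 139.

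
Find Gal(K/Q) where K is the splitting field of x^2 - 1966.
Gal(K/Q) = Z/2Z (cyclic of order 2)

x^2 - 1966 is irreducible over Q since 1966 is not a rational square. The splitting field Q(sqrt(1966)) has degree 2 over Q, and its unique nontrivial automorphism is sqrt(1966) ↦ -sqrt(1966). Hence Gal(Q(sqrt(1966))/Q) = Z/2Z.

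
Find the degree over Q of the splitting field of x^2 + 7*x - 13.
[K:Q] = 2

The discriminant of x^2 + (7)*x + (-13) is b^2 - 4c = 49 - (-52) = 101. Since 101 is not a perfect square in Q, the polynomial is irreducible over Q. Its two roots generate a degree-2 extension, so [K:Q] = 2.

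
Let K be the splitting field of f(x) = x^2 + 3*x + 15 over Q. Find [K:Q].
[K:Q] = 2

The discriminant of x^2 + (3)*x + (15) is b^2 - 4c = 9 - (60) = -51. Since -51 is not a perfect square in Q, the polynomial is irreducible over Q. Its two roots generate a degree-2 extension, so [K:Q] = 2.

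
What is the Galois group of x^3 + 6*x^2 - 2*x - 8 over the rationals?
Gal(K/Q) = S_3 (symmetric group of order 6)

Compute the discriminant of x^3 + (6)*x^2 + (-2)*x + (-8): Δ = 7088. Since Δ is not a rational square, the Galois group is not contained in A_3; it must be the full S_3 (irreducibility of the cubic rules out anything smaller).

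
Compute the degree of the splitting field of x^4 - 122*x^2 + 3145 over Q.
[K:Q] = 4

f factors as (x^2 - 37)(x^2 - 85); the splitting field is K = Q(sqrt(37), sqrt(85)). Since 37, 85, and 3145 are all non-squares in Q, the three subfields Q(sqrt(37)), Q(sqrt(85)), Q(sqrt(3145)) are distinct degree-2 extensions, so [K:Q] = 4 (Klein four Galois group).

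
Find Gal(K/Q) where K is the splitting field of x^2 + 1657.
Gal(K/Q) = Z/2Z (cyclic of order 2)

x^2 + 1657 is irreducible over Q since -1657 is not a rational square. The splitting field Q(sqrt(-1657)) has degree 2 over Q, and its unique nontrivial automorphism is sqrt(-1657) ↦ -sqrt(-1657). Hence Gal(Q(sqrt(-1657))/Q) = Z/2Z.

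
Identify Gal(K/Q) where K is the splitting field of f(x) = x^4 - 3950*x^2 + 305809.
Gal(K/Q) = Z/2Z (cyclic of order 2)

f factors as (x^2 - 79)(x^2 - 3871), so the splitting field is K = Q(sqrt(79), sqrt(3871)). The squarefree part of 79 is 79 and the squarefree part of 3871 is also 79, so sqrt(79) and sqrt(3871) are both rational multiples of sqrt(79). Hence Q(sqrt(79)) = Q(sqrt(3871)) = Q(sqrt(79)), and the splitting field collapses to a single degree-2 extension with Galois group Z/2Z.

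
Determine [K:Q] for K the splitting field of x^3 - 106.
[K:Q] = 6

x^3 - 106 has one real root r = 106^(1/3) and two complex roots r*zeta_3, r*zeta_3^2 where zeta_3 = e^(2*pi*i/3). The splitting field is Q(r, zeta_3). [Q(r):Q] = 3 and [Q(zeta_3):Q] = 2 with gcd = 1, so [Q(r, zeta_3):Q] = 3 * 2 = 6.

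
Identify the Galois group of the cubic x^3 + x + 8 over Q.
Gal(K/Q) = S_3 (symmetric group of order 6)

Compute the discriminant of x^3 + (0)*x^2 + (1)*x + (8): Δ = -1732. Since Δ is not a rational square, the Galois group is not contained in A_3; it must be the full S_3 (irreducibility of the cubic rules out anything smaller).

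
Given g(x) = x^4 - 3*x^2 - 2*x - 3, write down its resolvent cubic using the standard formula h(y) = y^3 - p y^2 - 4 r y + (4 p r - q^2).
h(y) = y^3 + 3*y^2 + 12*y + 32

Identify coefficients: p = -3, q = -2, r = -3.
Plug into h(y) = y^3 - p y^2 - 4 r y + (4 p r - q^2):
  h(y) = y^3 - (-3) y^2 - 4*(-3) y + (4*(-3)*(-3) - (-2)^2)
       = y^3 + (3) y^2 + (12) y + (32).
Simplifying: h(y) = y^3 + 3*y^2 + 12*y + 32.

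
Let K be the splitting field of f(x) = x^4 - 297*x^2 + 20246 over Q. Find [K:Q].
[K:Q] = 4

f factors as (x^2 - 191)(x^2 - 106); the splitting field is K = Q(sqrt(191), sqrt(106)). Since 191, 106, and 20246 are all non-squares in Q, the three subfields Q(sqrt(191)), Q(sqrt(106)), Q(sqrt(20246)) are distinct degree-2 extensions, so [K:Q] = 4 (Klein four Galois group).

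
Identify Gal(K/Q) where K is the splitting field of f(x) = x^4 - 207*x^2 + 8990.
Gal(K/Q) = V_4 (Klein four-group, Z/2Z × Z/2Z)

f factors as (x^2 - 62)(x^2 - 145), so the splitting field is K = Q(sqrt(62), sqrt(145)). The elements 62, 145, 8990 are all non-squares in Q, so sqrt(62) and sqrt(145) generate independent quadratic extensions. Thus [K:Q] = 4 and Gal(K/Q) is generated by the two order-2 automorphisms sqrt(62) ↦ -sqrt(62) and sqrt(145) ↦ -sqrt(145), giving V_4.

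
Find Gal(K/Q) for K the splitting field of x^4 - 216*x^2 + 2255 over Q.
Gal(K/Q) = V_4 (Klein four-group, Z/2Z × Z/2Z)

f factors as (x^2 - 205)(x^2 - 11), so the splitting field is K = Q(sqrt(205), sqrt(11)). The elements 205, 11, 2255 are all non-squares in Q, so sqrt(205) and sqrt(11) generate independent quadratic extensions. Thus [K:Q] = 4 and Gal(K/Q) is generated by the two order-2 automorphisms sqrt(205) ↦ -sqrt(205) and sqrt(11) ↦ -sqrt(11), giving V_4.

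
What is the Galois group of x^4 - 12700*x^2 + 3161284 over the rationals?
Gal(K/Q) = Z/2Z (cyclic of order 2)

f factors as (x^2 - 12446)(x^2 - 254), so the splitting field is K = Q(sqrt(12446), sqrt(254)). The squarefree part of 12446 is 254 and the squarefree part of 254 is also 254, so sqrt(12446) and sqrt(254) are both rational multiples of sqrt(254). Hence Q(sqrt(12446)) = Q(sqrt(254)) = Q(sqrt(254)), and the splitting field collapses to a single degree-2 extension with Galois group Z/2Z.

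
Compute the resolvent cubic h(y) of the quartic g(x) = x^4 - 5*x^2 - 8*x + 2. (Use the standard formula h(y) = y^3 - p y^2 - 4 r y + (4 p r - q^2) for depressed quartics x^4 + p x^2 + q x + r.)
h(y) = y^3 + 5*y^2 - 8*y - 104

Identify coefficients: p = -5, q = -8, r = 2.
Plug into h(y) = y^3 - p y^2 - 4 r y + (4 p r - q^2):
  h(y) = y^3 - (-5) y^2 - 4*(2) y + (4*(-5)*(2) - (-8)^2)
       = y^3 + (5) y^2 + (-8) y + (-104).
Simplifying: h(y) = y^3 + 5*y^2 - 8*y - 104.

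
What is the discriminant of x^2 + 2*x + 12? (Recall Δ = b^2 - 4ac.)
Δ = -44

For a quadratic a x^2 + b x + c the discriminant is Δ = b^2 - 4ac = (2)^2 - 4*(1)*(12) = 4 - (48) = -44.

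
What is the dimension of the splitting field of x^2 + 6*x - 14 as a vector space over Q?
[K:Q] = 2

The discriminant of x^2 + (6)*x + (-14) is b^2 - 4c = 36 - (-56) = 92. Since 92 is not a perfect square in Q, the polynomial is irreducible over Q. Its two roots generate a degree-2 extension, so [K:Q] = 2.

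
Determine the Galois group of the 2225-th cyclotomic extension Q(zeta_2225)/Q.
|Gal(Q(zeta_2225)/Q)| = phi(2225) = 1760; group ≅ (Z/2225Z)^* ≅ Z/20Z × Z/88Z

The n-th cyclotomic polynomial Φ_2225(x) is the minimal polynomial of zeta_2225 over Q and has degree phi(2225) = 1760. So Q(zeta_2225) is a degree-1760 Galois extension with Galois group (Z/2225Z)^*. By CRT, (Z/2225Z)^* ≅ (Z/25Z)^* × (Z/89Z)^*. Each prime-power unit group is (Z/25Z)^* ≅ Z/20Z; (Z/89Z)^* ≅ Z/88Z. Hence Gal(Q(zeta_2225)/Q) ≅ Z/20Z × Z/88Z.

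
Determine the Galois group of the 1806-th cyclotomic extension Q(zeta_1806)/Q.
|Gal(Q(zeta_1806)/Q)| = phi(1806) = 504; group ≅ (Z/1806Z)^* ≅ Z/2Z × Z/6Z × Z/42Z

The n-th cyclotomic polynomial Φ_1806(x) is the minimal polynomial of zeta_1806 over Q and has degree phi(1806) = 504. So Q(zeta_1806) is a degree-504 Galois extension with Galois group (Z/1806Z)^*. By CRT, (Z/1806Z)^* ≅ (Z/2Z)^* × (Z/3Z)^* × (Z/7Z)^* × (Z/43Z)^*. Each prime-power unit group is (Z/2Z)^* ≅ trivial group (order 1); (Z/3Z)^* ≅ Z/2Z; (Z/7Z)^* ≅ Z/6Z; (Z/43Z)^* ≅ Z/42Z. Hence Gal(Q(zeta_1806)/Q) ≅ Z/2Z × Z/6Z × Z/42Z.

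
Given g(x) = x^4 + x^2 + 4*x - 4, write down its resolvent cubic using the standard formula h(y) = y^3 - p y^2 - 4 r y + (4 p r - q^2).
h(y) = y^3 - y^2 + 16*y - 32

Identify coefficients: p = 1, q = 4, r = -4.
Plug into h(y) = y^3 - p y^2 - 4 r y + (4 p r - q^2):
  h(y) = y^3 - (1) y^2 - 4*(-4) y + (4*(1)*(-4) - (4)^2)
       = y^3 + (-1) y^2 + (16) y + (-32).
Simplifying: h(y) = y^3 - y^2 + 16*y - 32.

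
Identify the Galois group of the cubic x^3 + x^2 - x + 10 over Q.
Gal(K/Q) = S_3 (symmetric group of order 6)

Compute the discriminant of x^3 + (1)*x^2 + (-1)*x + (10): Δ = -2915. Since Δ is not a rational square, the Galois group is not contained in A_3; it must be the full S_3 (irreducibility of the cubic rules out anything smaller).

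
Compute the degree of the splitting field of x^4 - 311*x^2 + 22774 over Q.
[K:Q] = 4

f factors as (x^2 - 193)(x^2 - 118); the splitting field is K = Q(sqrt(193), sqrt(118)). Since 193, 118, and 22774 are all non-squares in Q, the three subfields Q(sqrt(193)), Q(sqrt(118)), Q(sqrt(22774)) are distinct degree-2 extensions, so [K:Q] = 4 (Klein four Galois group).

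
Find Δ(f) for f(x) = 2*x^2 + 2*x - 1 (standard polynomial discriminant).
Δ = 12

For a quadratic a x^2 + b x + c the discriminant is Δ = b^2 - 4ac = (2)^2 - 4*(2)*(-1) = 4 - (-8) = 12.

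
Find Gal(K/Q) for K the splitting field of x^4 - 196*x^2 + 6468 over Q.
Gal(K/Q) = V_4 (Klein four-group, Z/2Z × Z/2Z)

f factors as (x^2 - 42)(x^2 - 154), so the splitting field is K = Q(sqrt(42), sqrt(154)). The elements 42, 154, 6468 are all non-squares in Q, so sqrt(42) and sqrt(154) generate independent quadratic extensions. Thus [K:Q] = 4 and Gal(K/Q) is generated by the two order-2 automorphisms sqrt(42) ↦ -sqrt(42) and sqrt(154) ↦ -sqrt(154), giving V_4.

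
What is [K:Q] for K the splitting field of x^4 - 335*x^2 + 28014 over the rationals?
[K:Q] = 4

f factors as (x^2 - 174)(x^2 - 161); the splitting field is K = Q(sqrt(174), sqrt(161)). Since 174, 161, and 28014 are all non-squares in Q, the three subfields Q(sqrt(174)), Q(sqrt(161)), Q(sqrt(28014)) are distinct degree-2 extensions, so [K:Q] = 4 (Klein four Galois group).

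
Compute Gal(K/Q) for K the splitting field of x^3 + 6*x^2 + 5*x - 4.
Gal(K/Q) = S_3 (symmetric group of order 6)

Compute the discriminant of x^3 + (6)*x^2 + (5)*x + (-4): Δ = 1264. Since Δ is not a rational square, the Galois group is not contained in A_3; it must be the full S_3 (irreducibility of the cubic rules out anything smaller).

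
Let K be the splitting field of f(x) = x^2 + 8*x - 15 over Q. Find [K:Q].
[K:Q] = 2

The discriminant of x^2 + (8)*x + (-15) is b^2 - 4c = 64 - (-60) = 124. Since 124 is not a perfect square in Q, the polynomial is irreducible over Q. Its two roots generate a degree-2 extension, so [K:Q] = 2.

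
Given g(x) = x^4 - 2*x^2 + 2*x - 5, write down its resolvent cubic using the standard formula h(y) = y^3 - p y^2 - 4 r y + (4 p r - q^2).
h(y) = y^3 + 2*y^2 + 20*y + 36

Identify coefficients: p = -2, q = 2, r = -5.
Plug into h(y) = y^3 - p y^2 - 4 r y + (4 p r - q^2):
  h(y) = y^3 - (-2) y^2 - 4*(-5) y + (4*(-2)*(-5) - (2)^2)
       = y^3 + (2) y^2 + (20) y + (36).
Simplifying: h(y) = y^3 + 2*y^2 + 20*y + 36.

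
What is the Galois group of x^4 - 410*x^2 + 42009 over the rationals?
Gal(K/Q) = V_4 (Klein four-group, Z/2Z × Z/2Z)

f factors as (x^2 - 201)(x^2 - 209), so the splitting field is K = Q(sqrt(201), sqrt(209)). The elements 201, 209, 42009 are all non-squares in Q, so sqrt(201) and sqrt(209) generate independent quadratic extensions. Thus [K:Q] = 4 and Gal(K/Q) is generated by the two order-2 automorphisms sqrt(201) ↦ -sqrt(201) and sqrt(209) ↦ -sqrt(209), giving V_4.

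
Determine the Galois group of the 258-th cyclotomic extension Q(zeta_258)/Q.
|Gal(Q(zeta_258)/Q)| = phi(258) = 84; group ≅ (Z/258Z)^* ≅ Z/2Z × Z/42Z

The n-th cyclotomic polynomial Φ_258(x) is the minimal polynomial of zeta_258 over Q and has degree phi(258) = 84. So Q(zeta_258) is a degree-84 Galois extension with Galois group (Z/258Z)^*. By CRT, (Z/258Z)^* ≅ (Z/2Z)^* × (Z/3Z)^* × (Z/43Z)^*. Each prime-power unit group is (Z/2Z)^* ≅ trivial group (order 1); (Z/3Z)^* ≅ Z/2Z; (Z/43Z)^* ≅ Z/42Z. Hence Gal(Q(zeta_258)/Q) ≅ Z/2Z × Z/42Z.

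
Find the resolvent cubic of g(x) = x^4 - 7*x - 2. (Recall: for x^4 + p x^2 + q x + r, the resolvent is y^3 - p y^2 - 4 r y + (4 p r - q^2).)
h(y) = y^3 + 8*y - 49

Identify coefficients: p = 0, q = -7, r = -2.
Plug into h(y) = y^3 - p y^2 - 4 r y + (4 p r - q^2):
  h(y) = y^3 - (0) y^2 - 4*(-2) y + (4*(0)*(-2) - (-7)^2)
       = y^3 + (0) y^2 + (8) y + (-49).
Simplifying: h(y) = y^3 + 8*y - 49.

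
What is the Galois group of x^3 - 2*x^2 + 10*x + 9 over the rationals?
Gal(K/Q) = S_3 (symmetric group of order 6)

Compute the discriminant of x^3 + (-2)*x^2 + (10)*x + (9): Δ = -8739. Since Δ is not a rational square, the Galois group is not contained in A_3; it must be the full S_3 (irreducibility of the cubic rules out anything smaller).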